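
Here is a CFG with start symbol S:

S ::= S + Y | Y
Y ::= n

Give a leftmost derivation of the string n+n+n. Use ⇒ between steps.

S ⇒ S+Y   [S ::= S + Y]
S+Y ⇒ S+Y+Y   [S ::= S + Y]
S+Y+Y ⇒ Y+Y+Y   [S ::= Y]
Y+Y+Y ⇒ n+Y+Y   [Y ::= n]
n+Y+Y ⇒ n+n+Y   [Y ::= n]
n+n+Y ⇒ n+n+n   [Y ::= n]

S⇒S+Y⇒S+Y+Y⇒Y+Y+Y⇒n+Y+Y⇒n+n+Y⇒n+n+n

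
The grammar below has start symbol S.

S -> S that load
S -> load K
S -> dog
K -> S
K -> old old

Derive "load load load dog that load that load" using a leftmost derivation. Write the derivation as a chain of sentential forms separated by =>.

S => load K   [S -> load K]
load K => load S   [K -> S]
load S => load S that load   [S -> S that load]
load S that load => load S that load that load   [S -> S that load]
load S that load that load => load load K that load that load   [S -> load K]
load load K that load that load => load load S that load that load   [K -> S]
load load S that load that load => load load load K that load that load   [S -> load K]
load load load K that load that load => load load load S that load that load   [K -> S]
load load load S that load that load => load load load dog that load that load   [S -> dog]

S => load K => load S => load S that load => load S that load that load => load load K that load that load => load load S that load that load => load load load K that load that load => load load load S that load that load => load load load dog that load that load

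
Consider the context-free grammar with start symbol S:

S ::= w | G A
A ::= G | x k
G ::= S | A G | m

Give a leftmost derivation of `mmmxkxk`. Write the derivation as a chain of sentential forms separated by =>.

S => GA   [S ::= G A]
GA => SA   [G ::= S]
SA => GAA   [S ::= G A]
GAA => AGAA   [G ::= A G]
AGAA => GGAA   [A ::= G]
GGAA => AGGAA   [G ::= A G]
AGGAA => GGGAA   [A ::= G]
GGGAA => mGGAA   [G ::= m]
mGGAA => mmGAA   [G ::= m]
mmGAA => mmmAA   [G ::= m]
mmmAA => mmmxkA   [A ::= x k]
mmmxkA => mmmxkxk   [A ::= x k]

S => GA => SA => GAA => AGAA => GGAA => AGGAA => GGGAA => mGGAA => mmGAA => mmmAA => mmmxkA => mmmxkxk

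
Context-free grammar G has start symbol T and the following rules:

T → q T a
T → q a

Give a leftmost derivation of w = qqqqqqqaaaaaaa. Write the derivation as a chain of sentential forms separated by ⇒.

T ⇒ qTa   [T → q T a]
qTa ⇒ qqTaa   [T → q T a]
qqTaa ⇒ qqqTaaa   [T → q T a]
qqqTaaa ⇒ qqqqTaaaa   [T → q T a]
qqqqTaaaa ⇒ qqqqqTaaaaa   [T → q T a]
qqqqqTaaaaa ⇒ qqqqqqTaaaaaa   [T → q T a]
qqqqqqTaaaaaa ⇒ qqqqqqqaaaaaaa   [T → q a]

T⇒qTa⇒qqTaa⇒qqqTaaa⇒qqqqTaaaa⇒qqqqqTaaaaa⇒qqqqqqTaaaaaa⇒qqqqqqqaaaaaaa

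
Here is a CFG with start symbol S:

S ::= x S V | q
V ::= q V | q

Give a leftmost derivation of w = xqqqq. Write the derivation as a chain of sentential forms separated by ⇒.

S ⇒ xSV   [S ::= x S V]
xSV ⇒ xqV   [S ::= q]
xqV ⇒ xqqV   [V ::= q V]
xqqV ⇒ xqqqV   [V ::= q V]
xqqqV ⇒ xqqqq   [V ::= q]

S ⇒ xSV ⇒ xqV ⇒ xqqV ⇒ xqqqV ⇒ xqqqq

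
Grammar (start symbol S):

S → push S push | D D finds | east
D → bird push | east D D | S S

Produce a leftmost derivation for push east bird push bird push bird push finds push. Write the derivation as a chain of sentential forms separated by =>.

S => push S push   [S → push S push]
push S push => push D D finds push   [S → D D finds]
push D D finds push => push east D D D finds push   [D → east D D]
push east D D D finds push => push east bird push D D finds push   [D → bird push]
push east bird push D D finds push => push east bird push bird push D finds push   [D → bird push]
push east bird push bird push D finds push => push east bird push bird push bird push finds push   [D → bird push]

S => push S push => push D D finds push => push east D D D finds push => push east bird push D D finds push => push east bird push bird push D finds push => push east bird push bird push bird push finds push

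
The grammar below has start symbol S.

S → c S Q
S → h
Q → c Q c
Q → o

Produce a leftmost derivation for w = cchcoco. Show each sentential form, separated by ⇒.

S⇒cSQ⇒ccSQQ⇒cchQQ⇒cchcQcQ⇒cchcocQ⇒cchcoco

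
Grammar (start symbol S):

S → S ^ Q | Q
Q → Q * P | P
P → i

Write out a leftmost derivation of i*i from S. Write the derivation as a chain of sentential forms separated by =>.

S=>Q=>Q*P=>P*P=>i*P=>i*i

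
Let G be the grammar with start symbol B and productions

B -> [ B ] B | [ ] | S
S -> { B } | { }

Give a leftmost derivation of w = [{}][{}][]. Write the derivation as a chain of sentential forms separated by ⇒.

B ⇒ [B]B ⇒ [S]B ⇒ [{}]B ⇒ [{}][B]B ⇒ [{}][S]B ⇒ [{}][{}]B ⇒ [{}][{}][]

B ⇒ [B]B   [B -> [ B ] B]
[B]B ⇒ [S]B   [B -> S]
[S]B ⇒ [{}]B   [S -> { }]
[{}]B ⇒ [{}][B]B   [B -> [ B ] B]
[{}][B]B ⇒ [{}][S]B   [B -> S]
[{}][S]B ⇒ [{}][{}]B   [S -> { }]
[{}][{}]B ⇒ [{}][{}][]   [B -> [ ]]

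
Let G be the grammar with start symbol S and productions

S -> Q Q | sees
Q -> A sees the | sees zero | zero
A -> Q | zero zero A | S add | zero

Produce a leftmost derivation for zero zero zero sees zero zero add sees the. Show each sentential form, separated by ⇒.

S ⇒ Q Q   [S -> Q Q]
Q Q ⇒ zero Q   [Q -> zero]
zero Q ⇒ zero A sees the   [Q -> A sees the]
zero A sees the ⇒ zero zero zero A sees the   [A -> zero zero A]
zero zero zero A sees the ⇒ zero zero zero S add sees the   [A -> S add]
zero zero zero S add sees the ⇒ zero zero zero Q Q add sees the   [S -> Q Q]
zero zero zero Q Q add sees the ⇒ zero zero zero sees zero Q add sees the   [Q -> sees zero]
zero zero zero sees zero Q add sees the ⇒ zero zero zero sees zero zero add sees the   [Q -> zero]

S ⇒ Q Q ⇒ zero Q ⇒ zero A sees the ⇒ zero zero zero A sees the ⇒ zero zero zero S add sees the ⇒ zero zero zero Q Q add sees the ⇒ zero zero zero sees zero Q add sees the ⇒ zero zero zero sees zero zero add sees the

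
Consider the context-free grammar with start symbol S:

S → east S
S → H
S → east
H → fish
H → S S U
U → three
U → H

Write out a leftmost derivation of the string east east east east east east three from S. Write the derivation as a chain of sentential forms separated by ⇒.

S ⇒ H ⇒ S S U ⇒ east S S U ⇒ east east S S U ⇒ east east east S U ⇒ east east east east S U ⇒ east east east east east S U ⇒ east east east east east east U ⇒ east east east east east east three

S ⇒ H   [S → H]
H ⇒ S S U   [H → S S U]
S S U ⇒ east S S U   [S → east S]
east S S U ⇒ east east S S U   [S → east S]
east east S S U ⇒ east east east S U   [S → east]
east east east S U ⇒ east east east east S U   [S → east S]
east east east east S U ⇒ east east east east east S U   [S → east S]
east east east east east S U ⇒ east east east east east east U   [S → east]
east east east east east east U ⇒ east east east east east east three   [U → three]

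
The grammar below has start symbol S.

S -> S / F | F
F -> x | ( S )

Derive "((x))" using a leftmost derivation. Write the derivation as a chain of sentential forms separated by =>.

S=>F=>(S)=>(F)=>((S))=>((F))=>((x))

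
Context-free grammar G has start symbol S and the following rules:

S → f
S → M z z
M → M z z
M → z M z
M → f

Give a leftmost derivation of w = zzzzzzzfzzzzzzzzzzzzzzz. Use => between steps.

S=>Mzz=>zMzzz=>zMzzzzz=>zzMzzzzzz=>zzMzzzzzzzz=>zzzMzzzzzzzzz=>zzzzMzzzzzzzzzz=>zzzzzMzzzzzzzzzzz=>zzzzzzMzzzzzzzzzzzz=>zzzzzzMzzzzzzzzzzzzzz=>zzzzzzzMzzzzzzzzzzzzzzz=>zzzzzzzfzzzzzzzzzzzzzzz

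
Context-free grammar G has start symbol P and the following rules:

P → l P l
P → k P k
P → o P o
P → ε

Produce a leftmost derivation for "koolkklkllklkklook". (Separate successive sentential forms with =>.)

P => kPk   [P → k P k]
kPk => koPok   [P → o P o]
koPok => kooPook   [P → o P o]
kooPook => koolPlook   [P → l P l]
koolPlook => koolkPklook   [P → k P k]
koolkPklook => koolkkPkklook   [P → k P k]
koolkkPkklook => koolkklPlkklook   [P → l P l]
koolkklPlkklook => koolkklkPklkklook   [P → k P k]
koolkklkPklkklook => koolkklklPlklkklook   [P → l P l]
koolkklklPlklkklook => koolkklkllklkklook   [P → ε]

P => kPk => koPok => kooPook => koolPlook => koolkPklook => koolkkPkklook => koolkklPlkklook => koolkklkPklkklook => koolkklklPlklkklook => koolkklkllklkklook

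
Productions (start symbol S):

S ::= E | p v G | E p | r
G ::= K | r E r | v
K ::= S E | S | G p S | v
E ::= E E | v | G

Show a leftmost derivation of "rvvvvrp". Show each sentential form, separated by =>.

S => Ep => Gp => rErp => rEErp => rEEErp => rEEEErp => rvEEErp => rvvEErp => rvvvErp => rvvvvrp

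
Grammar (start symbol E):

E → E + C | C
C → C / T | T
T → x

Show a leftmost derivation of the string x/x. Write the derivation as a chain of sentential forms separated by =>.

E => C => C/T => T/T => x/T => x/x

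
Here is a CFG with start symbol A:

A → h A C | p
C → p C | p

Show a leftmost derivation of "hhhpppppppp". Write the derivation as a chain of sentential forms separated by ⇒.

A⇒hAC⇒hhACC⇒hhhACCC⇒hhhpCCC⇒hhhppCC⇒hhhpppCC⇒hhhppppCC⇒hhhpppppCC⇒hhhppppppCC⇒hhhpppppppC⇒hhhpppppppp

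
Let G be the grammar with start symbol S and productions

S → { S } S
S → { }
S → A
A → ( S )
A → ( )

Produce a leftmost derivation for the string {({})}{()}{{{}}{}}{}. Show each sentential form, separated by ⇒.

S ⇒ {S}S ⇒ {A}S ⇒ {(S)}S ⇒ {({})}S ⇒ {({})}{S}S ⇒ {({})}{A}S ⇒ {({})}{()}S ⇒ {({})}{()}{S}S ⇒ {({})}{()}{{S}S}S ⇒ {({})}{()}{{{}}S}S ⇒ {({})}{()}{{{}}{}}S ⇒ {({})}{()}{{{}}{}}{}

S ⇒ {S}S   [S → { S } S]
{S}S ⇒ {A}S   [S → A]
{A}S ⇒ {(S)}S   [A → ( S )]
{(S)}S ⇒ {({})}S   [S → { }]
{({})}S ⇒ {({})}{S}S   [S → { S } S]
{({})}{S}S ⇒ {({})}{A}S   [S → A]
{({})}{A}S ⇒ {({})}{()}S   [A → ( )]
{({})}{()}S ⇒ {({})}{()}{S}S   [S → { S } S]
{({})}{()}{S}S ⇒ {({})}{()}{{S}S}S   [S → { S } S]
{({})}{()}{{S}S}S ⇒ {({})}{()}{{{}}S}S   [S → { }]
{({})}{()}{{{}}S}S ⇒ {({})}{()}{{{}}{}}S   [S → { }]
{({})}{()}{{{}}{}}S ⇒ {({})}{()}{{{}}{}}{}   [S → { }]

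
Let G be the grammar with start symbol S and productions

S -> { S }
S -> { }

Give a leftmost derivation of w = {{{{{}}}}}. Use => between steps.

S => {S} => {{S}} => {{{S}}} => {{{{S}}}} => {{{{{}}}}}

S => {S}   [S -> { S }]
{S} => {{S}}   [S -> { S }]
{{S}} => {{{S}}}   [S -> { S }]
{{{S}}} => {{{{S}}}}   [S -> { S }]
{{{{S}}}} => {{{{{}}}}}   [S -> { }]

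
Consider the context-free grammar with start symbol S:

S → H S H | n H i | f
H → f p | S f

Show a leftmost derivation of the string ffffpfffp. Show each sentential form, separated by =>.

S => HSH   [S → H S H]
HSH => SfSH   [H → S f]
SfSH => HSHfSH   [S → H S H]
HSHfSH => SfSHfSH   [H → S f]
SfSHfSH => ffSHfSH   [S → f]
ffSHfSH => fffHfSH   [S → f]
fffHfSH => ffffpfSH   [H → f p]
ffffpfSH => ffffpffH   [S → f]
ffffpffH => ffffpfffp   [H → f p]

S=>HSH=>SfSH=>HSHfSH=>SfSHfSH=>ffSHfSH=>fffHfSH=>ffffpfSH=>ffffpffH=>ffffpfffp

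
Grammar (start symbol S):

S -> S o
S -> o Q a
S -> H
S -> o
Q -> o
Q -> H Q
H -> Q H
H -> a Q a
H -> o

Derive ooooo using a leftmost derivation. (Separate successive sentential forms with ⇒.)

S ⇒ So ⇒ Soo ⇒ Sooo ⇒ Soooo ⇒ Hoooo ⇒ ooooo

S ⇒ So   [S -> S o]
So ⇒ Soo   [S -> S o]
Soo ⇒ Sooo   [S -> S o]
Sooo ⇒ Soooo   [S -> S o]
Soooo ⇒ Hoooo   [S -> H]
Hoooo ⇒ ooooo   [H -> o]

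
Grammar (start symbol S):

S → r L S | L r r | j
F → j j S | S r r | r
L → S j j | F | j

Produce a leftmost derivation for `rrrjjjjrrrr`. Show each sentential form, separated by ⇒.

S ⇒ rLS ⇒ rFS ⇒ rrS ⇒ rrLrr ⇒ rrFrr ⇒ rrSrrrr ⇒ rrrLSrrrr ⇒ rrrSjjSrrrr ⇒ rrrjjjSrrrr ⇒ rrrjjjjrrrr

S ⇒ rLS   [S → r L S]
rLS ⇒ rFS   [L → F]
rFS ⇒ rrS   [F → r]
rrS ⇒ rrLrr   [S → L r r]
rrLrr ⇒ rrFrr   [L → F]
rrFrr ⇒ rrSrrrr   [F → S r r]
rrSrrrr ⇒ rrrLSrrrr   [S → r L S]
rrrLSrrrr ⇒ rrrSjjSrrrr   [L → S j j]
rrrSjjSrrrr ⇒ rrrjjjSrrrr   [S → j]
rrrjjjSrrrr ⇒ rrrjjjjrrrr   [S → j]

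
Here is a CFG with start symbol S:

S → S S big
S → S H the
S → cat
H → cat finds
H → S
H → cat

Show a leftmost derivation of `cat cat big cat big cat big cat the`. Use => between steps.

S => S H the   [S → S H the]
S H the => S S big H the   [S → S S big]
S S big H the => S S big S big H the   [S → S S big]
S S big S big H the => S S big S big S big H the   [S → S S big]
S S big S big S big H the => cat S big S big S big H the   [S → cat]
cat S big S big S big H the => cat cat big S big S big H the   [S → cat]
cat cat big S big S big H the => cat cat big cat big S big H the   [S → cat]
cat cat big cat big S big H the => cat cat big cat big cat big H the   [S → cat]
cat cat big cat big cat big H the => cat cat big cat big cat big cat the   [H → cat]

S => S H the => S S big H the => S S big S big H the => S S big S big S big H the => cat S big S big S big H the => cat cat big S big S big H the => cat cat big cat big S big H the => cat cat big cat big cat big H the => cat cat big cat big cat big cat the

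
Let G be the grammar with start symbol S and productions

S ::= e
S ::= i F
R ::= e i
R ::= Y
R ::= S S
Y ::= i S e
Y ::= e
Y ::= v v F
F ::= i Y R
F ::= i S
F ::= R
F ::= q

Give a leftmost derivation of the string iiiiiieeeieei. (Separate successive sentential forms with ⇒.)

S ⇒ iF   [S ::= i F]
iF ⇒ iiYR   [F ::= i Y R]
iiYR ⇒ iiiSeR   [Y ::= i S e]
iiiSeR ⇒ iiiiFeR   [S ::= i F]
iiiiFeR ⇒ iiiiiYReR   [F ::= i Y R]
iiiiiYReR ⇒ iiiiiiSeReR   [Y ::= i S e]
iiiiiiSeReR ⇒ iiiiiieeReR   [S ::= e]
iiiiiieeReR ⇒ iiiiiieeeieR   [R ::= e i]
iiiiiieeeieR ⇒ iiiiiieeeieei   [R ::= e i]

S⇒iF⇒iiYR⇒iiiSeR⇒iiiiFeR⇒iiiiiYReR⇒iiiiiiSeReR⇒iiiiiieeReR⇒iiiiiieeeieR⇒iiiiiieeeieei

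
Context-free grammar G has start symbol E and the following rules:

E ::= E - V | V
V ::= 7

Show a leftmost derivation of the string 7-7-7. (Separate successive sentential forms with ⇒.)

E ⇒ E-V ⇒ E-V-V ⇒ V-V-V ⇒ 7-V-V ⇒ 7-7-V ⇒ 7-7-7

E ⇒ E-V   [E ::= E - V]
E-V ⇒ E-V-V   [E ::= E - V]
E-V-V ⇒ V-V-V   [E ::= V]
V-V-V ⇒ 7-V-V   [V ::= 7]
7-V-V ⇒ 7-7-V   [V ::= 7]
7-7-V ⇒ 7-7-7   [V ::= 7]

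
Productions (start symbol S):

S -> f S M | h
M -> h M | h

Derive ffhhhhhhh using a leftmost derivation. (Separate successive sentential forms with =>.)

S => fSM   [S -> f S M]
fSM => ffSMM   [S -> f S M]
ffSMM => ffhMM   [S -> h]
ffhMM => ffhhMM   [M -> h M]
ffhhMM => ffhhhM   [M -> h]
ffhhhM => ffhhhhM   [M -> h M]
ffhhhhM => ffhhhhhM   [M -> h M]
ffhhhhhM => ffhhhhhhM   [M -> h M]
ffhhhhhhM => ffhhhhhhh   [M -> h]

S => fSM => ffSMM => ffhMM => ffhhMM => ffhhhM => ffhhhhM => ffhhhhhM => ffhhhhhhM => ffhhhhhhh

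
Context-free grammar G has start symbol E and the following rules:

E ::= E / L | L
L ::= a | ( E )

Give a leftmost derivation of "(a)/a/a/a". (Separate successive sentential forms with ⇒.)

E ⇒ E/L ⇒ E/L/L ⇒ E/L/L/L ⇒ L/L/L/L ⇒ (E)/L/L/L ⇒ (L)/L/L/L ⇒ (a)/L/L/L ⇒ (a)/a/L/L ⇒ (a)/a/a/L ⇒ (a)/a/a/a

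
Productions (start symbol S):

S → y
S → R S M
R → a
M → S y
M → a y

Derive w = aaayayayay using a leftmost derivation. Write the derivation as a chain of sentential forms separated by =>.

S => RSM => aSM => aRSMM => aaSMM => aaRSMMM => aaaSMMM => aaayMMM => aaayayMM => aaayayayM => aaayayayay

S => RSM   [S → R S M]
RSM => aSM   [R → a]
aSM => aRSMM   [S → R S M]
aRSMM => aaSMM   [R → a]
aaSMM => aaRSMMM   [S → R S M]
aaRSMMM => aaaSMMM   [R → a]
aaaSMMM => aaayMMM   [S → y]
aaayMMM => aaayayMM   [M → a y]
aaayayMM => aaayayayM   [M → a y]
aaayayayM => aaayayayay   [M → a y]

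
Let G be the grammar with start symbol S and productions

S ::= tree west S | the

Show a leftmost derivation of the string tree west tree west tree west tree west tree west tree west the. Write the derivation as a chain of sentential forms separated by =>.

S => tree west S => tree west tree west S => tree west tree west tree west S => tree west tree west tree west tree west S => tree west tree west tree west tree west tree west S => tree west tree west tree west tree west tree west tree west S => tree west tree west tree west tree west tree west tree west the

S => tree west S   [S ::= tree west S]
tree west S => tree west tree west S   [S ::= tree west S]
tree west tree west S => tree west tree west tree west S   [S ::= tree west S]
tree west tree west tree west S => tree west tree west tree west tree west S   [S ::= tree west S]
tree west tree west tree west tree west S => tree west tree west tree west tree west tree west S   [S ::= tree west S]
tree west tree west tree west tree west tree west S => tree west tree west tree west tree west tree west tree west S   [S ::= tree west S]
tree west tree west tree west tree west tree west tree west S => tree west tree west tree west tree west tree west tree west the   [S ::= the]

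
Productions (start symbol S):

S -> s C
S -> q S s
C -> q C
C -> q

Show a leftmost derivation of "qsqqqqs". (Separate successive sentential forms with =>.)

S => qSs => qsCs => qsqCs => qsqqCs => qsqqqCs => qsqqqqs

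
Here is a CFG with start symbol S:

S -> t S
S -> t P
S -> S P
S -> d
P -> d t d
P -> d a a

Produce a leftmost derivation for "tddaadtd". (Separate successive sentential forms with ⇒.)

S ⇒ tS ⇒ tSP ⇒ tSPP ⇒ tdPP ⇒ tddaaP ⇒ tddaadtd

S ⇒ tS   [S -> t S]
tS ⇒ tSP   [S -> S P]
tSP ⇒ tSPP   [S -> S P]
tSPP ⇒ tdPP   [S -> d]
tdPP ⇒ tddaaP   [P -> d a a]
tddaaP ⇒ tddaadtd   [P -> d t d]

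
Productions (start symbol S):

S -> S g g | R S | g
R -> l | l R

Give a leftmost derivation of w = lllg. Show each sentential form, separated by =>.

S => RS => lRS => llRS => lllS => lllg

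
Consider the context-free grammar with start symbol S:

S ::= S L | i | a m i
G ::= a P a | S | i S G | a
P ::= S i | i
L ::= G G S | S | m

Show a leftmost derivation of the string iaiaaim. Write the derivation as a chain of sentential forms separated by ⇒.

S ⇒ SL   [S ::= S L]
SL ⇒ SLL   [S ::= S L]
SLL ⇒ iLL   [S ::= i]
iLL ⇒ iGGSL   [L ::= G G S]
iGGSL ⇒ iaPaGSL   [G ::= a P a]
iaPaGSL ⇒ iaiaGSL   [P ::= i]
iaiaGSL ⇒ iaiaaSL   [G ::= a]
iaiaaSL ⇒ iaiaaiL   [S ::= i]
iaiaaiL ⇒ iaiaaim   [L ::= m]

S ⇒ SL ⇒ SLL ⇒ iLL ⇒ iGGSL ⇒ iaPaGSL ⇒ iaiaGSL ⇒ iaiaaSL ⇒ iaiaaiL ⇒ iaiaaim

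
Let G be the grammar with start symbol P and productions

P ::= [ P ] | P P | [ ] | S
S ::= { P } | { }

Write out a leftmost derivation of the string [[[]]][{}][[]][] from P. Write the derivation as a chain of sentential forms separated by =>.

P => PP   [P ::= P P]
PP => [P]P   [P ::= [ P ]]
[P]P => [[P]]P   [P ::= [ P ]]
[[P]]P => [[[]]]P   [P ::= [ ]]
[[[]]]P => [[[]]]PP   [P ::= P P]
[[[]]]PP => [[[]]]PPP   [P ::= P P]
[[[]]]PPP => [[[]]][P]PP   [P ::= [ P ]]
[[[]]][P]PP => [[[]]][S]PP   [P ::= S]
[[[]]][S]PP => [[[]]][{}]PP   [S ::= { }]
[[[]]][{}]PP => [[[]]][{}][P]P   [P ::= [ P ]]
[[[]]][{}][P]P => [[[]]][{}][[]]P   [P ::= [ ]]
[[[]]][{}][[]]P => [[[]]][{}][[]][]   [P ::= [ ]]

P=>PP=>[P]P=>[[P]]P=>[[[]]]P=>[[[]]]PP=>[[[]]]PPP=>[[[]]][P]PP=>[[[]]][S]PP=>[[[]]][{}]PP=>[[[]]][{}][P]P=>[[[]]][{}][[]]P=>[[[]]][{}][[]][]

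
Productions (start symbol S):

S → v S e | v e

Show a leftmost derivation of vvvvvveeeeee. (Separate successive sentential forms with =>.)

S=>vSe=>vvSee=>vvvSeee=>vvvvSeeee=>vvvvvSeeeee=>vvvvvveeeeee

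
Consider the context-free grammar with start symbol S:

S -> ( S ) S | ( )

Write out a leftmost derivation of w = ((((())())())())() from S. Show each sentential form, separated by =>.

S => (S)S   [S -> ( S ) S]
(S)S => ((S)S)S   [S -> ( S ) S]
((S)S)S => (((S)S)S)S   [S -> ( S ) S]
(((S)S)S)S => ((((S)S)S)S)S   [S -> ( S ) S]
((((S)S)S)S)S => ((((())S)S)S)S   [S -> ( )]
((((())S)S)S)S => ((((())())S)S)S   [S -> ( )]
((((())())S)S)S => ((((())())())S)S   [S -> ( )]
((((())())())S)S => ((((())())())())S   [S -> ( )]
((((())())())())S => ((((())())())())()   [S -> ( )]

S => (S)S => ((S)S)S => (((S)S)S)S => ((((S)S)S)S)S => ((((())S)S)S)S => ((((())())S)S)S => ((((())())())S)S => ((((())())())())S => ((((())())())())()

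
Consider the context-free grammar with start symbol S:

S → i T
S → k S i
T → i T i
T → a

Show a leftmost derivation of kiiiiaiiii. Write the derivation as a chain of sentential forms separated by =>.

S => kSi => kiTi => kiiTii => kiiiTiii => kiiiiTiiii => kiiiiaiiii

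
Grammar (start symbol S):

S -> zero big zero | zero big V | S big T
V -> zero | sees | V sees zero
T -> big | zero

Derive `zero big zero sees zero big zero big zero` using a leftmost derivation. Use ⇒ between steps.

S ⇒ S big T   [S -> S big T]
S big T ⇒ S big T big T   [S -> S big T]
S big T big T ⇒ zero big V big T big T   [S -> zero big V]
zero big V big T big T ⇒ zero big V sees zero big T big T   [V -> V sees zero]
zero big V sees zero big T big T ⇒ zero big zero sees zero big T big T   [V -> zero]
zero big zero sees zero big T big T ⇒ zero big zero sees zero big zero big T   [T -> zero]
zero big zero sees zero big zero big T ⇒ zero big zero sees zero big zero big zero   [T -> zero]

S ⇒ S big T ⇒ S big T big T ⇒ zero big V big T big T ⇒ zero big V sees zero big T big T ⇒ zero big zero sees zero big T big T ⇒ zero big zero sees zero big zero big T ⇒ zero big zero sees zero big zero big zero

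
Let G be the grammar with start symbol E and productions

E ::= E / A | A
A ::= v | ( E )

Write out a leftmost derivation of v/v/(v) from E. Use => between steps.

E => E/A   [E ::= E / A]
E/A => E/A/A   [E ::= E / A]
E/A/A => A/A/A   [E ::= A]
A/A/A => v/A/A   [A ::= v]
v/A/A => v/v/A   [A ::= v]
v/v/A => v/v/(E)   [A ::= ( E )]
v/v/(E) => v/v/(A)   [E ::= A]
v/v/(A) => v/v/(v)   [A ::= v]

E=>E/A=>E/A/A=>A/A/A=>v/A/A=>v/v/A=>v/v/(E)=>v/v/(A)=>v/v/(v)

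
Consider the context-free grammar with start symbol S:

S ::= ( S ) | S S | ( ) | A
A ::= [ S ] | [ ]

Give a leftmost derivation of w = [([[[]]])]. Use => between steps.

S => A   [S ::= A]
A => [S]   [A ::= [ S ]]
[S] => [(S)]   [S ::= ( S )]
[(S)] => [(A)]   [S ::= A]
[(A)] => [([S])]   [A ::= [ S ]]
[([S])] => [([A])]   [S ::= A]
[([A])] => [([[S]])]   [A ::= [ S ]]
[([[S]])] => [([[A]])]   [S ::= A]
[([[A]])] => [([[[]]])]   [A ::= [ ]]

S => A => [S] => [(S)] => [(A)] => [([S])] => [([A])] => [([[S]])] => [([[A]])] => [([[[]]])]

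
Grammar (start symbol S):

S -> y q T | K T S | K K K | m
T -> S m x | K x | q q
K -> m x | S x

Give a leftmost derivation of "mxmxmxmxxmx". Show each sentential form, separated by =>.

S => KKK => SxKK => mxKK => mxSxK => mxKKKxK => mxSxKKxK => mxmxKKxK => mxmxmxKxK => mxmxmxmxxK => mxmxmxmxxmx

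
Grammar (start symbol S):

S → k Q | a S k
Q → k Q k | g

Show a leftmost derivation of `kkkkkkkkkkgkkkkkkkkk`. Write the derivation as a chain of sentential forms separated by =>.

S => kQ => kkQk => kkkQkk => kkkkQkkk => kkkkkQkkkk => kkkkkkQkkkkk => kkkkkkkQkkkkkk => kkkkkkkkQkkkkkkk => kkkkkkkkkQkkkkkkkk => kkkkkkkkkkQkkkkkkkkk => kkkkkkkkkkgkkkkkkkkk

S => kQ   [S → k Q]
kQ => kkQk   [Q → k Q k]
kkQk => kkkQkk   [Q → k Q k]
kkkQkk => kkkkQkkk   [Q → k Q k]
kkkkQkkk => kkkkkQkkkk   [Q → k Q k]
kkkkkQkkkk => kkkkkkQkkkkk   [Q → k Q k]
kkkkkkQkkkkk => kkkkkkkQkkkkkk   [Q → k Q k]
kkkkkkkQkkkkkk => kkkkkkkkQkkkkkkk   [Q → k Q k]
kkkkkkkkQkkkkkkk => kkkkkkkkkQkkkkkkkk   [Q → k Q k]
kkkkkkkkkQkkkkkkkk => kkkkkkkkkkQkkkkkkkkk   [Q → k Q k]
kkkkkkkkkkQkkkkkkkkk => kkkkkkkkkkgkkkkkkkkk   [Q → g]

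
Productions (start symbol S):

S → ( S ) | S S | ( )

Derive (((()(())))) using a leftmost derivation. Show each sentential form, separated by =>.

S=>(S)=>((S))=>(((S)))=>(((SS)))=>(((()S)))=>(((()(S))))=>(((()(()))))

S => (S)   [S → ( S )]
(S) => ((S))   [S → ( S )]
((S)) => (((S)))   [S → ( S )]
(((S))) => (((SS)))   [S → S S]
(((SS))) => (((()S)))   [S → ( )]
(((()S))) => (((()(S))))   [S → ( S )]
(((()(S)))) => (((()(()))))   [S → ( )]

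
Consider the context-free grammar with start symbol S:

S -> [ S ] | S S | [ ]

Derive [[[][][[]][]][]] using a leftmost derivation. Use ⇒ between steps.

S⇒[S]⇒[SS]⇒[[S]S]⇒[[SS]S]⇒[[SSS]S]⇒[[SSSS]S]⇒[[[]SSS]S]⇒[[[][]SS]S]⇒[[[][][S]S]S]⇒[[[][][[]]S]S]⇒[[[][][[]][]]S]⇒[[[][][[]][]][]]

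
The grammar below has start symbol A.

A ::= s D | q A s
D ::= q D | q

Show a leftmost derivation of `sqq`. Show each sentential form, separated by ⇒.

A ⇒ sD ⇒ sqD ⇒ sqq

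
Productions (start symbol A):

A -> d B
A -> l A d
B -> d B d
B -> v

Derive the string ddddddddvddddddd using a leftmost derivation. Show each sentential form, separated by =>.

A => dB   [A -> d B]
dB => ddBd   [B -> d B d]
ddBd => dddBdd   [B -> d B d]
dddBdd => ddddBddd   [B -> d B d]
ddddBddd => dddddBdddd   [B -> d B d]
dddddBdddd => ddddddBddddd   [B -> d B d]
ddddddBddddd => dddddddBdddddd   [B -> d B d]
dddddddBdddddd => ddddddddBddddddd   [B -> d B d]
ddddddddBddddddd => ddddddddvddddddd   [B -> v]

A=>dB=>ddBd=>dddBdd=>ddddBddd=>dddddBdddd=>ddddddBddddd=>dddddddBdddddd=>ddddddddBddddddd=>ddddddddvddddddd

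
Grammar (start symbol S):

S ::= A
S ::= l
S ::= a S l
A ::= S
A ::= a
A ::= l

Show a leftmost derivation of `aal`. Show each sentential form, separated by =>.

S => aSl => aAl => aal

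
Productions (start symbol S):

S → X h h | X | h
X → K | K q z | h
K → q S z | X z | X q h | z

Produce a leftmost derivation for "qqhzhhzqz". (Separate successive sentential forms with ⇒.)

S ⇒ X   [S → X]
X ⇒ Kqz   [X → K q z]
Kqz ⇒ qSzqz   [K → q S z]
qSzqz ⇒ qXhhzqz   [S → X h h]
qXhhzqz ⇒ qKhhzqz   [X → K]
qKhhzqz ⇒ qqSzhhzqz   [K → q S z]
qqSzhhzqz ⇒ qqhzhhzqz   [S → h]

S⇒X⇒Kqz⇒qSzqz⇒qXhhzqz⇒qKhhzqz⇒qqSzhhzqz⇒qqhzhhzqz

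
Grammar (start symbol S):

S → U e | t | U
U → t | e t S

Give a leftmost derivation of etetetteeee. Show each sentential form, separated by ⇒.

S ⇒ Ue ⇒ etSe ⇒ etUee ⇒ etetSee ⇒ etetUeee ⇒ etetetSeee ⇒ etetetUeeee ⇒ etetetteeee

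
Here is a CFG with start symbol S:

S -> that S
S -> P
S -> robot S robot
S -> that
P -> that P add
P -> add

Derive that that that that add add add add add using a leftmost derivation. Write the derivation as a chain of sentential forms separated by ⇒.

S ⇒ P   [S -> P]
P ⇒ that P add   [P -> that P add]
that P add ⇒ that that P add add   [P -> that P add]
that that P add add ⇒ that that that P add add add   [P -> that P add]
that that that P add add add ⇒ that that that that P add add add add   [P -> that P add]
that that that that P add add add add ⇒ that that that that add add add add add   [P -> add]

S ⇒ P ⇒ that P add ⇒ that that P add add ⇒ that that that P add add add ⇒ that that that that P add add add add ⇒ that that that that add add add add add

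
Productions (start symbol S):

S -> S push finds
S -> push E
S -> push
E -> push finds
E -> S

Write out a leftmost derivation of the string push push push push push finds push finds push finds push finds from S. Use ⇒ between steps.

S ⇒ S push finds ⇒ S push finds push finds ⇒ push E push finds push finds ⇒ push S push finds push finds ⇒ push push E push finds push finds ⇒ push push S push finds push finds ⇒ push push S push finds push finds push finds ⇒ push push S push finds push finds push finds push finds ⇒ push push push E push finds push finds push finds push finds ⇒ push push push S push finds push finds push finds push finds ⇒ push push push push push finds push finds push finds push finds

S ⇒ S push finds   [S -> S push finds]
S push finds ⇒ S push finds push finds   [S -> S push finds]
S push finds push finds ⇒ push E push finds push finds   [S -> push E]
push E push finds push finds ⇒ push S push finds push finds   [E -> S]
push S push finds push finds ⇒ push push E push finds push finds   [S -> push E]
push push E push finds push finds ⇒ push push S push finds push finds   [E -> S]
push push S push finds push finds ⇒ push push S push finds push finds push finds   [S -> S push finds]
push push S push finds push finds push finds ⇒ push push S push finds push finds push finds push finds   [S -> S push finds]
push push S push finds push finds push finds push finds ⇒ push push push E push finds push finds push finds push finds   [S -> push E]
push push push E push finds push finds push finds push finds ⇒ push push push S push finds push finds push finds push finds   [E -> S]
push push push S push finds push finds push finds push finds ⇒ push push push push push finds push finds push finds push finds   [S -> push]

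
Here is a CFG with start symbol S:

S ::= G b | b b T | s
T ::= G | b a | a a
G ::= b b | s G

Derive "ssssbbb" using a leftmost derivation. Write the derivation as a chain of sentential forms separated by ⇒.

S⇒Gb⇒sGb⇒ssGb⇒sssGb⇒ssssGb⇒ssssbbb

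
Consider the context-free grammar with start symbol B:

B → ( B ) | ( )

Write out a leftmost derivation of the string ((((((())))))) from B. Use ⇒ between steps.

B ⇒ (B) ⇒ ((B)) ⇒ (((B))) ⇒ ((((B)))) ⇒ (((((B))))) ⇒ ((((((B)))))) ⇒ ((((((()))))))

B ⇒ (B)   [B → ( B )]
(B) ⇒ ((B))   [B → ( B )]
((B)) ⇒ (((B)))   [B → ( B )]
(((B))) ⇒ ((((B))))   [B → ( B )]
((((B)))) ⇒ (((((B)))))   [B → ( B )]
(((((B))))) ⇒ ((((((B))))))   [B → ( B )]
((((((B)))))) ⇒ ((((((()))))))   [B → ( )]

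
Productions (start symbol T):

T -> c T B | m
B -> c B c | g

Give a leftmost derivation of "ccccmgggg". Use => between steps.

T => cTB => ccTBB => cccTBBB => ccccTBBBB => ccccmBBBB => ccccmgBBB => ccccmggBB => ccccmgggB => ccccmgggg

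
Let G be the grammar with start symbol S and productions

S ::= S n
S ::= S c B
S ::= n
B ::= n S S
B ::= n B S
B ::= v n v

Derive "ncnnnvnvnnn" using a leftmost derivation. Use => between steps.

S => ScB => ncB => ncnBS => ncnnBSS => ncnnnBSSS => ncnnnvnvSSS => ncnnnvnvnSS => ncnnnvnvnnS => ncnnnvnvnnn

S => ScB   [S ::= S c B]
ScB => ncB   [S ::= n]
ncB => ncnBS   [B ::= n B S]
ncnBS => ncnnBSS   [B ::= n B S]
ncnnBSS => ncnnnBSSS   [B ::= n B S]
ncnnnBSSS => ncnnnvnvSSS   [B ::= v n v]
ncnnnvnvSSS => ncnnnvnvnSS   [S ::= n]
ncnnnvnvnSS => ncnnnvnvnnS   [S ::= n]
ncnnnvnvnnS => ncnnnvnvnnn   [S ::= n]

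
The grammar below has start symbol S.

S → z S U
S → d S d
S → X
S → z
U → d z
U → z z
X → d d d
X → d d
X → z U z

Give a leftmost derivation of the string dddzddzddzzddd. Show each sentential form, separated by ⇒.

S ⇒ dSd ⇒ ddSdd ⇒ dddSddd ⇒ dddzSUddd ⇒ dddzdSdUddd ⇒ dddzddSddUddd ⇒ dddzddzddUddd ⇒ dddzddzddzzddd

S ⇒ dSd   [S → d S d]
dSd ⇒ ddSdd   [S → d S d]
ddSdd ⇒ dddSddd   [S → d S d]
dddSddd ⇒ dddzSUddd   [S → z S U]
dddzSUddd ⇒ dddzdSdUddd   [S → d S d]
dddzdSdUddd ⇒ dddzddSddUddd   [S → d S d]
dddzddSddUddd ⇒ dddzddzddUddd   [S → z]
dddzddzddUddd ⇒ dddzddzddzzddd   [U → z z]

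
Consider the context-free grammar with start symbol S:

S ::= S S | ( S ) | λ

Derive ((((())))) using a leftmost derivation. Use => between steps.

S => (S)   [S ::= ( S )]
(S) => (SS)   [S ::= S S]
(SS) => ((S)S)   [S ::= ( S )]
((S)S) => ((SS)S)   [S ::= S S]
((SS)S) => (((S)S)S)   [S ::= ( S )]
(((S)S)S) => ((((S))S)S)   [S ::= ( S )]
((((S))S)S) => ((((SS))S)S)   [S ::= S S]
((((SS))S)S) => ((((SSS))S)S)   [S ::= S S]
((((SSS))S)S) => (((((S)SS))S)S)   [S ::= ( S )]
(((((S)SS))S)S) => ((((()SS))S)S)   [S ::= λ]
((((()SS))S)S) => ((((()S))S)S)   [S ::= λ]
((((()S))S)S) => ((((()))S)S)   [S ::= λ]
((((()))S)S) => ((((())))S)   [S ::= λ]
((((())))S) => ((((()))))   [S ::= λ]

S => (S) => (SS) => ((S)S) => ((SS)S) => (((S)S)S) => ((((S))S)S) => ((((SS))S)S) => ((((SSS))S)S) => (((((S)SS))S)S) => ((((()SS))S)S) => ((((()S))S)S) => ((((()))S)S) => ((((())))S) => ((((()))))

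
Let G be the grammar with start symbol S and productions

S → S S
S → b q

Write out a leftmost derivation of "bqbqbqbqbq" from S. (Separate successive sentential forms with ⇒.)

S ⇒ SS   [S → S S]
SS ⇒ SSS   [S → S S]
SSS ⇒ SSSS   [S → S S]
SSSS ⇒ bqSSS   [S → b q]
bqSSS ⇒ bqSSSS   [S → S S]
bqSSSS ⇒ bqbqSSS   [S → b q]
bqbqSSS ⇒ bqbqbqSS   [S → b q]
bqbqbqSS ⇒ bqbqbqbqS   [S → b q]
bqbqbqbqS ⇒ bqbqbqbqbq   [S → b q]

S ⇒ SS ⇒ SSS ⇒ SSSS ⇒ bqSSS ⇒ bqSSSS ⇒ bqbqSSS ⇒ bqbqbqSS ⇒ bqbqbqbqS ⇒ bqbqbqbqbq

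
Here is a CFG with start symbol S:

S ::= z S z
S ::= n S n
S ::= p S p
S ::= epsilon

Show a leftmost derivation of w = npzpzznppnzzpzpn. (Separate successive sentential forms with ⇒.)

S ⇒ nSn   [S ::= n S n]
nSn ⇒ npSpn   [S ::= p S p]
npSpn ⇒ npzSzpn   [S ::= z S z]
npzSzpn ⇒ npzpSpzpn   [S ::= p S p]
npzpSpzpn ⇒ npzpzSzpzpn   [S ::= z S z]
npzpzSzpzpn ⇒ npzpzzSzzpzpn   [S ::= z S z]
npzpzzSzzpzpn ⇒ npzpzznSnzzpzpn   [S ::= n S n]
npzpzznSnzzpzpn ⇒ npzpzznpSpnzzpzpn   [S ::= p S p]
npzpzznpSpnzzpzpn ⇒ npzpzznppnzzpzpn   [S ::= epsilon]

S ⇒ nSn ⇒ npSpn ⇒ npzSzpn ⇒ npzpSpzpn ⇒ npzpzSzpzpn ⇒ npzpzzSzzpzpn ⇒ npzpzznSnzzpzpn ⇒ npzpzznpSpnzzpzpn ⇒ npzpzznppnzzpzpn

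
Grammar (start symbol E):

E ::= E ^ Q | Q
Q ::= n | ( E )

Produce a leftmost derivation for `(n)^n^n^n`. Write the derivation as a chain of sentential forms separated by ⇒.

E ⇒ E^Q ⇒ E^Q^Q ⇒ E^Q^Q^Q ⇒ Q^Q^Q^Q ⇒ (E)^Q^Q^Q ⇒ (Q)^Q^Q^Q ⇒ (n)^Q^Q^Q ⇒ (n)^n^Q^Q ⇒ (n)^n^n^Q ⇒ (n)^n^n^n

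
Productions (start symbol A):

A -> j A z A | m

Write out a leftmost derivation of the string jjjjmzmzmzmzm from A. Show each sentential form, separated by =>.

A => jAzA   [A -> j A z A]
jAzA => jjAzAzA   [A -> j A z A]
jjAzAzA => jjjAzAzAzA   [A -> j A z A]
jjjAzAzAzA => jjjjAzAzAzAzA   [A -> j A z A]
jjjjAzAzAzAzA => jjjjmzAzAzAzA   [A -> m]
jjjjmzAzAzAzA => jjjjmzmzAzAzA   [A -> m]
jjjjmzmzAzAzA => jjjjmzmzmzAzA   [A -> m]
jjjjmzmzmzAzA => jjjjmzmzmzmzA   [A -> m]
jjjjmzmzmzmzA => jjjjmzmzmzmzm   [A -> m]

A=>jAzA=>jjAzAzA=>jjjAzAzAzA=>jjjjAzAzAzAzA=>jjjjmzAzAzAzA=>jjjjmzmzAzAzA=>jjjjmzmzmzAzA=>jjjjmzmzmzmzA=>jjjjmzmzmzmzm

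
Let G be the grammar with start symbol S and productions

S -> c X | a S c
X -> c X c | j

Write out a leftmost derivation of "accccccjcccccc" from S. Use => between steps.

S => aSc   [S -> a S c]
aSc => acXc   [S -> c X]
acXc => accXcc   [X -> c X c]
accXcc => acccXccc   [X -> c X c]
acccXccc => accccXcccc   [X -> c X c]
accccXcccc => acccccXccccc   [X -> c X c]
acccccXccccc => accccccXcccccc   [X -> c X c]
accccccXcccccc => accccccjcccccc   [X -> j]

S => aSc => acXc => accXcc => acccXccc => accccXcccc => acccccXccccc => accccccXcccccc => accccccjcccccc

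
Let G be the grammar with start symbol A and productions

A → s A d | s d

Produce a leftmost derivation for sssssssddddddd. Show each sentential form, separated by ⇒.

A ⇒ sAd   [A → s A d]
sAd ⇒ ssAdd   [A → s A d]
ssAdd ⇒ sssAddd   [A → s A d]
sssAddd ⇒ ssssAdddd   [A → s A d]
ssssAdddd ⇒ sssssAddddd   [A → s A d]
sssssAddddd ⇒ ssssssAdddddd   [A → s A d]
ssssssAdddddd ⇒ sssssssddddddd   [A → s d]

A ⇒ sAd ⇒ ssAdd ⇒ sssAddd ⇒ ssssAdddd ⇒ sssssAddddd ⇒ ssssssAdddddd ⇒ sssssssddddddd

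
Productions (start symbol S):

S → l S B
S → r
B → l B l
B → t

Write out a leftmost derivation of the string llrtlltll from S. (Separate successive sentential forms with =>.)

S => lSB   [S → l S B]
lSB => llSBB   [S → l S B]
llSBB => llrBB   [S → r]
llrBB => llrtB   [B → t]
llrtB => llrtlBl   [B → l B l]
llrtlBl => llrtllBll   [B → l B l]
llrtllBll => llrtlltll   [B → t]

S=>lSB=>llSBB=>llrBB=>llrtB=>llrtlBl=>llrtllBll=>llrtlltll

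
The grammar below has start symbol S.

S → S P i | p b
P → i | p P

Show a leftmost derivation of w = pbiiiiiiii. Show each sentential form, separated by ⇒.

S ⇒ SPi   [S → S P i]
SPi ⇒ SPiPi   [S → S P i]
SPiPi ⇒ SPiPiPi   [S → S P i]
SPiPiPi ⇒ SPiPiPiPi   [S → S P i]
SPiPiPiPi ⇒ pbPiPiPiPi   [S → p b]
pbPiPiPiPi ⇒ pbiiPiPiPi   [P → i]
pbiiPiPiPi ⇒ pbiiiiPiPi   [P → i]
pbiiiiPiPi ⇒ pbiiiiiiPi   [P → i]
pbiiiiiiPi ⇒ pbiiiiiiii   [P → i]

S ⇒ SPi ⇒ SPiPi ⇒ SPiPiPi ⇒ SPiPiPiPi ⇒ pbPiPiPiPi ⇒ pbiiPiPiPi ⇒ pbiiiiPiPi ⇒ pbiiiiiiPi ⇒ pbiiiiiiii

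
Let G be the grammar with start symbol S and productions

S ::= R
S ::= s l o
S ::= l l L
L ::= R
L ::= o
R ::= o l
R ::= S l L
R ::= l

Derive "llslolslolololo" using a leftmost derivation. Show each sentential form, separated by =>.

S => R   [S ::= R]
R => SlL   [R ::= S l L]
SlL => llLlL   [S ::= l l L]
llLlL => llRlL   [L ::= R]
llRlL => llSlLlL   [R ::= S l L]
llSlLlL => llslolLlL   [S ::= s l o]
llslolLlL => llslolRlL   [L ::= R]
llslolRlL => llslolSlLlL   [R ::= S l L]
llslolSlLlL => llslolRlLlL   [S ::= R]
llslolRlLlL => llslolSlLlLlL   [R ::= S l L]
llslolSlLlLlL => llslolslolLlLlL   [S ::= s l o]
llslolslolLlLlL => llslolslololLlL   [L ::= o]
llslolslololLlL => llslolslolololL   [L ::= o]
llslolslolololL => llslolslolololo   [L ::= o]

S=>R=>SlL=>llLlL=>llRlL=>llSlLlL=>llslolLlL=>llslolRlL=>llslolSlLlL=>llslolRlLlL=>llslolSlLlLlL=>llslolslolLlLlL=>llslolslololLlL=>llslolslolololL=>llslolslolololo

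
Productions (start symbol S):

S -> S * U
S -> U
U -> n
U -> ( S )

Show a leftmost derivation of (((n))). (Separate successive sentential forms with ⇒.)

S ⇒ U   [S -> U]
U ⇒ (S)   [U -> ( S )]
(S) ⇒ (U)   [S -> U]
(U) ⇒ ((S))   [U -> ( S )]
((S)) ⇒ ((U))   [S -> U]
((U)) ⇒ (((S)))   [U -> ( S )]
(((S))) ⇒ (((U)))   [S -> U]
(((U))) ⇒ (((n)))   [U -> n]

S ⇒ U ⇒ (S) ⇒ (U) ⇒ ((S)) ⇒ ((U)) ⇒ (((S))) ⇒ (((U))) ⇒ (((n)))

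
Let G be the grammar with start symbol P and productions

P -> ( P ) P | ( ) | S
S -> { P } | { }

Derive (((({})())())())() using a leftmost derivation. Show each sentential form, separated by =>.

P=>(P)P=>((P)P)P=>(((P)P)P)P=>((((P)P)P)P)P=>((((S)P)P)P)P=>(((({})P)P)P)P=>(((({})())P)P)P=>(((({})())())P)P=>(((({})())())())P=>(((({})())())())()

P => (P)P   [P -> ( P ) P]
(P)P => ((P)P)P   [P -> ( P ) P]
((P)P)P => (((P)P)P)P   [P -> ( P ) P]
(((P)P)P)P => ((((P)P)P)P)P   [P -> ( P ) P]
((((P)P)P)P)P => ((((S)P)P)P)P   [P -> S]
((((S)P)P)P)P => (((({})P)P)P)P   [S -> { }]
(((({})P)P)P)P => (((({})())P)P)P   [P -> ( )]
(((({})())P)P)P => (((({})())())P)P   [P -> ( )]
(((({})())())P)P => (((({})())())())P   [P -> ( )]
(((({})())())())P => (((({})())())())()   [P -> ( )]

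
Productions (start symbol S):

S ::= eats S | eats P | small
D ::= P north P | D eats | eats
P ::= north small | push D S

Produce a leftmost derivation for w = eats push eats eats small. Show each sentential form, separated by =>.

S => eats P => eats push D S => eats push D eats S => eats push eats eats S => eats push eats eats small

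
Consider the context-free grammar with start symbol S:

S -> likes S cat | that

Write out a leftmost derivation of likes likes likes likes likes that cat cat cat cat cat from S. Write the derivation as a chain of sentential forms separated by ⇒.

S ⇒ likes S cat ⇒ likes likes S cat cat ⇒ likes likes likes S cat cat cat ⇒ likes likes likes likes S cat cat cat cat ⇒ likes likes likes likes likes S cat cat cat cat cat ⇒ likes likes likes likes likes that cat cat cat cat cat

S ⇒ likes S cat   [S -> likes S cat]
likes S cat ⇒ likes likes S cat cat   [S -> likes S cat]
likes likes S cat cat ⇒ likes likes likes S cat cat cat   [S -> likes S cat]
likes likes likes S cat cat cat ⇒ likes likes likes likes S cat cat cat cat   [S -> likes S cat]
likes likes likes likes S cat cat cat cat ⇒ likes likes likes likes likes S cat cat cat cat cat   [S -> likes S cat]
likes likes likes likes likes S cat cat cat cat cat ⇒ likes likes likes likes likes that cat cat cat cat cat   [S -> that]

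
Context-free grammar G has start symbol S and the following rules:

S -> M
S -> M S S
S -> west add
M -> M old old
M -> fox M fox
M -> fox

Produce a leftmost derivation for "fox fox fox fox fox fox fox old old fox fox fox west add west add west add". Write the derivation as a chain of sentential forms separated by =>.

S => M S S => M old old S S => fox M fox old old S S => fox fox M fox fox old old S S => fox fox fox M fox fox fox old old S S => fox fox fox fox fox fox fox old old S S => fox fox fox fox fox fox fox old old M S S S => fox fox fox fox fox fox fox old old fox M fox S S S => fox fox fox fox fox fox fox old old fox fox fox S S S => fox fox fox fox fox fox fox old old fox fox fox west add S S => fox fox fox fox fox fox fox old old fox fox fox west add west add S => fox fox fox fox fox fox fox old old fox fox fox west add west add west add

S => M S S   [S -> M S S]
M S S => M old old S S   [M -> M old old]
M old old S S => fox M fox old old S S   [M -> fox M fox]
fox M fox old old S S => fox fox M fox fox old old S S   [M -> fox M fox]
fox fox M fox fox old old S S => fox fox fox M fox fox fox old old S S   [M -> fox M fox]
fox fox fox M fox fox fox old old S S => fox fox fox fox fox fox fox old old S S   [M -> fox]
fox fox fox fox fox fox fox old old S S => fox fox fox fox fox fox fox old old M S S S   [S -> M S S]
fox fox fox fox fox fox fox old old M S S S => fox fox fox fox fox fox fox old old fox M fox S S S   [M -> fox M fox]
fox fox fox fox fox fox fox old old fox M fox S S S => fox fox fox fox fox fox fox old old fox fox fox S S S   [M -> fox]
fox fox fox fox fox fox fox old old fox fox fox S S S => fox fox fox fox fox fox fox old old fox fox fox west add S S   [S -> west add]
fox fox fox fox fox fox fox old old fox fox fox west add S S => fox fox fox fox fox fox fox old old fox fox fox west add west add S   [S -> west add]
fox fox fox fox fox fox fox old old fox fox fox west add west add S => fox fox fox fox fox fox fox old old fox fox fox west add west add west add   [S -> west add]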